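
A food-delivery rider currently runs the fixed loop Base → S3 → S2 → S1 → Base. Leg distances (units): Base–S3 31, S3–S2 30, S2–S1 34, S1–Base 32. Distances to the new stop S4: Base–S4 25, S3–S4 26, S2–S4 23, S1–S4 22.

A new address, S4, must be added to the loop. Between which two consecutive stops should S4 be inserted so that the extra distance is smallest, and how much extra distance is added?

Insertion cost between consecutive stops i–j is d(i,S4) + d(S4,j) − d(i,j):
  between Base and S3: 25 + 26 − 31 = 20
  between S3 and S2: 26 + 23 − 30 = 19
  between S2 and S1: 23 + 22 − 34 = 11
  between S1 and Base: 22 + 25 − 32 = 15
Cheapest insertion is between S2 and S1, adding 11.
New total = 127 + 11 = 138.

Adding 11 by placing S4 on the S2–S1 leg.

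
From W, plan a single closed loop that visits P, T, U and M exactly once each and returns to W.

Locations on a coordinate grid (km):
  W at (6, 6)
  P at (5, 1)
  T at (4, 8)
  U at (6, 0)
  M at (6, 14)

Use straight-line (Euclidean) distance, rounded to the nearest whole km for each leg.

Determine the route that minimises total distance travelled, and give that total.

28 km — the shortest possible round trip.

W - P - T - U - M - W: 5+7+8+14+8 = 42
W - P - T - M - U - W: 5+7+6+14+6 = 38
W - P - U - T - M - W: 5+1+8+6+8 = 28
W - P - U - M - T - W: 5+1+14+6+3 = 29
W - P - M - T - U - W: 5+13+6+8+6 = 38
W - P - M - U - T - W: 5+13+14+8+3 = 43
W - T - P - U - M - W: 3+7+1+14+8 = 33
W - T - P - M - U - W: 3+7+13+14+6 = 43
W - T - U - P - M - W: 3+8+1+13+8 = 33
W - T - M - P - U - W: 3+6+13+1+6 = 29
W - U - P - T - M - W: 6+1+7+6+8 = 28
W - U - T - P - M - W: 6+8+7+13+8 = 42
The minimum is 28.
One optimal route: W → P → U → T → M → W (or its reverse).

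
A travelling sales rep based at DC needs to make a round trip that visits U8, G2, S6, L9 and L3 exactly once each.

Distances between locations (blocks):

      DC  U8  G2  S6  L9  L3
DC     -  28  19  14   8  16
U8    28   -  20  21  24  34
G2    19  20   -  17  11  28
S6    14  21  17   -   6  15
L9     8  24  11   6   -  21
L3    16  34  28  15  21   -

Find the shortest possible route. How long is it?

DC-U8-G2-S6-L9-L3-DC: 28+20+17+6+21+16 = 108
DC-U8-G2-S6-L3-L9-DC: 28+20+17+15+21+8 = 109
DC-U8-G2-L9-S6-L3-DC: 28+20+11+6+15+16 = 96
DC-U8-G2-L9-L3-S6-DC: 28+20+11+21+15+14 = 109
DC-U8-G2-L3-S6-L9-DC: 28+20+28+15+6+8 = 105
DC-U8-G2-L3-L9-S6-DC: 28+20+28+21+6+14 = 117
DC-U8-S6-G2-L9-L3-DC: 28+21+17+11+21+16 = 114
DC-U8-S6-G2-L3-L9-DC: 28+21+17+28+21+8 = 123
DC-U8-S6-L9-G2-L3-DC: 28+21+6+11+28+16 = 110
DC-U8-S6-L9-L3-G2-DC: 28+21+6+21+28+19 = 123
DC-U8-S6-L3-G2-L9-DC: 28+21+15+28+11+8 = 111
DC-U8-S6-L3-L9-G2-DC: 28+21+15+21+11+19 = 115
DC-U8-L9-G2-S6-L3-DC: 28+24+11+17+15+16 = 111
DC-U8-L9-G2-L3-S6-DC: 28+24+11+28+15+14 = 120
… (46 more)
DC-L9-G2-U8-S6-L3-DC: 8+11+20+21+15+16 = 91  ← best
The minimum is 91.
One optimal route: DC → L9 → G2 → U8 → S6 → L3 → DC (or its reverse).

Shortest round trip = 91 blocks.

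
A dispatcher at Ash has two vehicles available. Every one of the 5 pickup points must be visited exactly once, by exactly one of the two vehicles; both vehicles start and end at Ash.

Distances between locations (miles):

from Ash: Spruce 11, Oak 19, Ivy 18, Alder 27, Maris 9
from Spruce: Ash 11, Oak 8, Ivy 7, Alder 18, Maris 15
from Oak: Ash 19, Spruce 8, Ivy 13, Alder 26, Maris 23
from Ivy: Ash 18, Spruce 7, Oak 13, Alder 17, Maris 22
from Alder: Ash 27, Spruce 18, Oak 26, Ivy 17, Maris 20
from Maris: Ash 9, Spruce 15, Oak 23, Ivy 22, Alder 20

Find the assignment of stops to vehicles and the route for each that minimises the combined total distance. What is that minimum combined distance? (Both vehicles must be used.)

There are 2^4 − 1 = 15 ways to divide the 5 stops into two non-empty groups. For each, the best each vehicle can do is its own shortest tour through its group:
  {Spruce} + {Oak, Ivy, Alder, Maris}: 22 + 78 = 100
  {Oak} + {Spruce, Ivy, Alder, Maris}: 38 + 64 = 102
  {Spruce, Oak} + {Ivy, Alder, Maris}: 38 + 64 = 102
  {Ivy} + {Spruce, Oak, Alder, Maris}: 36 + 74 = 110
  {Spruce, Ivy} + {Oak, Alder, Maris}: 36 + 74 = 110
  {Oak, Ivy} + {Spruce, Alder, Maris}: 50 + 58 = 108
  … (15 splits in total)
  {Spruce, Oak, Ivy, Alder} + {Maris}: 76 + 18 = 94  ← best
Best: vehicle 1 Ash → Spruce → Oak → Ivy → Alder → Ash = 76; vehicle 2 Ash → Maris → Ash = 18; combined 94.

94 miles — the smallest possible combined total.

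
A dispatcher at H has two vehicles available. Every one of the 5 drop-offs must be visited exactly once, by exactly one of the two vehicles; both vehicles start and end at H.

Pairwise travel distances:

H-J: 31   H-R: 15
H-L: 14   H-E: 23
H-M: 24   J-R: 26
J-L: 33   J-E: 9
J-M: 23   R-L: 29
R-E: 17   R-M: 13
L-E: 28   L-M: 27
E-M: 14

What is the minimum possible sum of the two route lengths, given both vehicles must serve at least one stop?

Minimum combined distance: 110.

Check every non-empty split of the stops between the two vehicles; for each half take its own optimal tour:
  {J} + {R, L, E, M}: 62 + 84 = 146
  {R} + {J, L, E, M}: 30 + 94 = 124
  {J, R} + {L, E, M}: 72 + 78 = 150
  {L} + {J, R, E, M}: 28 + 82 = 110
  {J, L} + {R, E, M}: 78 + 65 = 143
  {R, L} + {J, E, M}: 58 + 78 = 136
  … (15 splits in total)
Best: vehicle 1 H → L → H = 28; vehicle 2 H → J → E → M → R → H = 82; combined 110.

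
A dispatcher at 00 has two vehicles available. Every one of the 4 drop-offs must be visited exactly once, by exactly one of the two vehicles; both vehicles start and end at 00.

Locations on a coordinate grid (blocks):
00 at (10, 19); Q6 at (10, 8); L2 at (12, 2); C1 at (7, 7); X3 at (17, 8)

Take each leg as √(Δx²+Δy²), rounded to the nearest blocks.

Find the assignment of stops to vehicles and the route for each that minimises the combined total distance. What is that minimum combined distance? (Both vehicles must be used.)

Minimum combined distance: 62 blocks.

Try each way of splitting the stops between the two vehicles (each non-empty) and, for each split, find the best tour for each vehicle:
  {Q6} + {L2, C1, X3}: 22 + 40 = 62
  {L2} + {Q6, C1, X3}: 34 + 35 = 69
  {Q6, L2} + {C1, X3}: 34 + 35 = 69
  {C1} + {Q6, L2, X3}: 24 + 38 = 62
  {Q6, C1} + {L2, X3}: 26 + 38 = 64
  {L2, C1} + {Q6, X3}: 36 + 31 = 67
  … (7 splits in total)
Best: vehicle 1 00 → Q6 → 00 = 22; vehicle 2 00 → C1 → L2 → X3 → 00 = 40; combined 62.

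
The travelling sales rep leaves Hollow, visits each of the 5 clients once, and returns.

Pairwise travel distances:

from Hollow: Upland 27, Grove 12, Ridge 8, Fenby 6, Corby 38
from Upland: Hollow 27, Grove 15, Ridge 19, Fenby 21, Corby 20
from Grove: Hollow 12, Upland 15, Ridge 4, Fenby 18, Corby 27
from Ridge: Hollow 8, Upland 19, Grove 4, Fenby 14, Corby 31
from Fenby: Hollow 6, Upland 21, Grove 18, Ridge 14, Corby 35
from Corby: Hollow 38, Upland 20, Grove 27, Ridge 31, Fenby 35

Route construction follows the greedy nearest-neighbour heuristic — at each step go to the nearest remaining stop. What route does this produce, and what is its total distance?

97 along Hollow → Fenby → Ridge → Grove → Upland → Corby → Hollow.

At Hollow the remaining stops are Fenby 6, Ridge 8, Grove 12, Upland 27, Corby 38; go to Fenby.
At Fenby the remaining stops are Ridge 14, Grove 18, Upland 21, Corby 35; go to Ridge.
At Ridge the remaining stops are Grove 4, Upland 19, Corby 31; go to Grove.
At Grove the remaining stops are Upland 15, Corby 27; go to Upland.
At Upland the remaining stops are Corby 20; go to Corby.
Return Corby→Hollow: 38.
Total = 6 + 14 + 4 + 15 + 20 + 38 = 97.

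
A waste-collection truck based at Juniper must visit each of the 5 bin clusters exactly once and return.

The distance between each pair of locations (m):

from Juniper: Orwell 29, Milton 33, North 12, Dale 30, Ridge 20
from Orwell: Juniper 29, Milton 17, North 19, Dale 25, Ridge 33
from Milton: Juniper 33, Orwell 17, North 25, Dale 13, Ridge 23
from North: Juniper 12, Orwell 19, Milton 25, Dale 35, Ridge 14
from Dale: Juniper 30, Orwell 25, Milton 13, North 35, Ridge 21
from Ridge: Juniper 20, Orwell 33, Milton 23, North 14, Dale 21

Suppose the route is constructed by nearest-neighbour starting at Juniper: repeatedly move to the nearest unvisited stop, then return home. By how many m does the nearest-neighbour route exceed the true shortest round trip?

Juniper: North=12, Ridge=20, Orwell=29, Dale=30, Milton=33 ⇒ North
North: Ridge=14, Orwell=19, Milton=25, Dale=35 ⇒ Ridge
Ridge: Dale=21, Milton=23, Orwell=33 ⇒ Dale
Dale: Milton=13, Orwell=25 ⇒ Milton
Milton: Orwell=17 ⇒ Orwell
NN route Juniper → North → Ridge → Dale → Milton → Orwell → Juniper costs 106.
Optimal: Juniper → North → Orwell → Milton → Dale → Ridge → Juniper costs 102 (by enumerating all 60 distinct tours).
Excess = 106 − 102 = 4.

The nearest-neighbour route is 4 m longer than optimal.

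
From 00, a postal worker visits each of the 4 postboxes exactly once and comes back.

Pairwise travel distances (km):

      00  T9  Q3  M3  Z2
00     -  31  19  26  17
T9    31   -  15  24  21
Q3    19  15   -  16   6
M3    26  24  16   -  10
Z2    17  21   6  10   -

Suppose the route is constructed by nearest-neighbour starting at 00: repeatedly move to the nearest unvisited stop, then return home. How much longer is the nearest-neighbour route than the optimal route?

00: Z2=17, Q3=19, M3=26, T9=31 ⇒ Z2
Z2: Q3=6, M3=10, T9=21 ⇒ Q3
Q3: T9=15, M3=16 ⇒ T9
T9: M3=24 ⇒ M3
NN route 00 → Z2 → Q3 → T9 → M3 → 00 costs 88.
Optimal: 00 → Q3 → T9 → M3 → Z2 → 00 costs 85 (by enumerating all 12 distinct tours).
Excess = 88 − 85 = 3.

The nearest-neighbour route is 3 km longer than optimal.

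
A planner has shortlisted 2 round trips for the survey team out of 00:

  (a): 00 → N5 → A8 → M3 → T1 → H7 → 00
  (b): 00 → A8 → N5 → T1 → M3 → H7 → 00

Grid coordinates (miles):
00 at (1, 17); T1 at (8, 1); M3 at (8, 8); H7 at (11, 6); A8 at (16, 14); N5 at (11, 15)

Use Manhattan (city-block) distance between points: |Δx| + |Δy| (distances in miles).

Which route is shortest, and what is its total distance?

Shortest is (a), total 68 miles.

(a): 12 + 6 + 14 + 7 + 8 + 21 = 68
(b): 18 + 6 + 17 + 7 + 5 + 21 = 74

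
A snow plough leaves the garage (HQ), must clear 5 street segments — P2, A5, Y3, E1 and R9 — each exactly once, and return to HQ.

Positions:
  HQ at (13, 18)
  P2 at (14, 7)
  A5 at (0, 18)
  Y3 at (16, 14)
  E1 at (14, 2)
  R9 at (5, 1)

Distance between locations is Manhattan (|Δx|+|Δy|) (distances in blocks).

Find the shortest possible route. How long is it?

Minimum total distance: 66 blocks.

HQ→P2→A5→Y3→E1→R9→HQ: 12+25+20+14+10+25 = 106
HQ→P2→A5→Y3→R9→E1→HQ: 12+25+20+24+10+17 = 108
HQ→P2→A5→E1→Y3→R9→HQ: 12+25+30+14+24+25 = 130
HQ→P2→A5→E1→R9→Y3→HQ: 12+25+30+10+24+7 = 108
HQ→P2→A5→R9→Y3→E1→HQ: 12+25+22+24+14+17 = 114
HQ→P2→A5→R9→E1→Y3→HQ: 12+25+22+10+14+7 = 90
HQ→P2→Y3→A5→E1→R9→HQ: 12+9+20+30+10+25 = 106
HQ→P2→Y3→A5→R9→E1→HQ: 12+9+20+22+10+17 = 90
HQ→P2→Y3→E1→A5→R9→HQ: 12+9+14+30+22+25 = 112
HQ→P2→Y3→E1→R9→A5→HQ: 12+9+14+10+22+13 = 80
HQ→P2→Y3→R9→A5→E1→HQ: 12+9+24+22+30+17 = 114
HQ→P2→Y3→R9→E1→A5→HQ: 12+9+24+10+30+13 = 98
HQ→P2→E1→A5→Y3→R9→HQ: 12+5+30+20+24+25 = 116
HQ→P2→E1→A5→R9→Y3→HQ: 12+5+30+22+24+7 = 100
… (46 more)
HQ→A5→R9→E1→P2→Y3→HQ: 13+22+10+5+9+7 = 66  ← best
The minimum is 66.
One optimal route: HQ → A5 → R9 → E1 → P2 → Y3 → HQ (or its reverse).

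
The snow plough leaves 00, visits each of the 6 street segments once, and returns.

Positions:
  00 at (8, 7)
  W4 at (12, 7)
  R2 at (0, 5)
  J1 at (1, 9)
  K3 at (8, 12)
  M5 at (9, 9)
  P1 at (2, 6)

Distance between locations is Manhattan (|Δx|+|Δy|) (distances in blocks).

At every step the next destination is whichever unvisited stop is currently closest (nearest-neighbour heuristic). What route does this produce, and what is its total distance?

Total distance 44 blocks via the nearest-neighbour route 00 → M5 → K3 → W4 → P1 → R2 → J1 → 00.

From 00: distances to unvisited — M5=3, W4=4, K3=5, P1=7, J1=9, R2=10. Nearest is M5 (3).
From M5: distances to unvisited — K3=4, W4=5, J1=8, P1=10, R2=13. Nearest is K3 (4).
From K3: distances to unvisited — W4=9, J1=10, P1=12, R2=15. Nearest is W4 (9).
From W4: distances to unvisited — P1=11, J1=13, R2=14. Nearest is P1 (11).
From P1: distances to unvisited — R2=3, J1=4. Nearest is R2 (3).
From R2: distances to unvisited — J1=5. Nearest is J1 (5).
Return J1→00: 9.
Total = 3 + 4 + 9 + 11 + 3 + 5 + 9 = 44.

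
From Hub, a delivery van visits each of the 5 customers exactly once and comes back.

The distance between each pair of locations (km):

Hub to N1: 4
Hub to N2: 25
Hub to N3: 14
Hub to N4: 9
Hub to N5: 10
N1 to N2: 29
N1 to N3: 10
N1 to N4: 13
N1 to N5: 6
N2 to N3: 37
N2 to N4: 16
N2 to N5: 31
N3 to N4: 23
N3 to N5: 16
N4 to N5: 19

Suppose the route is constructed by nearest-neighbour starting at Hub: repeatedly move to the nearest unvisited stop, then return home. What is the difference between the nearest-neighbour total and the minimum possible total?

Hub: N1=4, N4=9, N5=10, N3=14, N2=25 ⇒ N1
N1: N5=6, N3=10, N4=13, N2=29 ⇒ N5
N5: N3=16, N4=19, N2=31 ⇒ N3
N3: N4=23, N2=37 ⇒ N4
N4: N2=16 ⇒ N2
NN route Hub → N1 → N5 → N3 → N4 → N2 → Hub costs 90.
Optimal: Hub → N1 → N3 → N5 → N2 → N4 → Hub costs 86 (by enumerating all 60 distinct tours).
Excess = 90 − 86 = 4.

4 km longer than the optimal tour.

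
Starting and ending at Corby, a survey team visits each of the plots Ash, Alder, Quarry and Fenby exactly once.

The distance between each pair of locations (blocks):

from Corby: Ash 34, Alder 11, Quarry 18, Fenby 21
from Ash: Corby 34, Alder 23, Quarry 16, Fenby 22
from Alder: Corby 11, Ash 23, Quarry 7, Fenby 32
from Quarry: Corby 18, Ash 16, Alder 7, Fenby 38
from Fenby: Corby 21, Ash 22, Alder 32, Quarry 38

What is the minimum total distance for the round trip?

With 4 stops there are 4!/2 = 12 distinct round trips (a route and its reverse cost the same).
Corby-Ash-Alder-Quarry-Fenby-Corby: 34+23+7+38+21 = 123
Corby-Ash-Alder-Fenby-Quarry-Corby: 34+23+32+38+18 = 145
Corby-Ash-Quarry-Alder-Fenby-Corby: 34+16+7+32+21 = 110
Corby-Ash-Quarry-Fenby-Alder-Corby: 34+16+38+32+11 = 131
Corby-Ash-Fenby-Alder-Quarry-Corby: 34+22+32+7+18 = 113
Corby-Ash-Fenby-Quarry-Alder-Corby: 34+22+38+7+11 = 112
Corby-Alder-Ash-Quarry-Fenby-Corby: 11+23+16+38+21 = 109
Corby-Alder-Ash-Fenby-Quarry-Corby: 11+23+22+38+18 = 112
Corby-Alder-Quarry-Ash-Fenby-Corby: 11+7+16+22+21 = 77
Corby-Alder-Fenby-Ash-Quarry-Corby: 11+32+22+16+18 = 99
Corby-Quarry-Ash-Alder-Fenby-Corby: 18+16+23+32+21 = 110
Corby-Quarry-Alder-Ash-Fenby-Corby: 18+7+23+22+21 = 91
The minimum is 77.
One optimal route: Corby → Alder → Quarry → Ash → Fenby → Corby (or its reverse).

Shortest round trip = 77 blocks.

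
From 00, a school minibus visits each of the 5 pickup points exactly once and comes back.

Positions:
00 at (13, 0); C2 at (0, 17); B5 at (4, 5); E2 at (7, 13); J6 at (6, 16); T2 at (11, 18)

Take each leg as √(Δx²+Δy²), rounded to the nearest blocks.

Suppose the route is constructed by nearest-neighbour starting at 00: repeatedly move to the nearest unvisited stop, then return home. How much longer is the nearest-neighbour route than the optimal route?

From 00: B5=10, E2=14, J6=17, T2=18, C2=21 → choose B5 (10).
From B5: E2=9, J6=11, C2=13, T2=15 → choose E2 (9).
From E2: J6=3, T2=6, C2=8 → choose J6 (3).
From J6: T2=5, C2=6 → choose T2 (5).
From T2: C2=11 → choose C2 (11).
NN route 00 → B5 → E2 → J6 → T2 → C2 → 00 costs 59.
Optimal: 00 → B5 → C2 → J6 → T2 → E2 → 00 costs 54 (by enumerating all 60 distinct tours).
Excess = 59 − 54 = 5.

The nearest-neighbour route is 5 blocks longer than optimal.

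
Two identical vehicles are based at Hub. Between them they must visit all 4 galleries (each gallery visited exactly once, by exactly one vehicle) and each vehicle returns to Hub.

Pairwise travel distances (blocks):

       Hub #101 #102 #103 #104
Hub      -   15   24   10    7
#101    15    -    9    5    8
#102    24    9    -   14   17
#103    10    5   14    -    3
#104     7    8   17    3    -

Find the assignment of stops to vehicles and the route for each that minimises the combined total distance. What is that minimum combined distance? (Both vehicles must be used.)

Try each way of splitting the stops between the two vehicles (each non-empty) and, for each split, find the best tour for each vehicle:
  {#101} + {#102, #103, #104}: 30 + 48 = 78
  {#102} + {#101, #103, #104}: 48 + 30 = 78
  {#101, #102} + {#103, #104}: 48 + 20 = 68
  {#103} + {#101, #102, #104}: 20 + 48 = 68
  {#101, #103} + {#102, #104}: 30 + 48 = 78
  {#102, #103} + {#101, #104}: 48 + 30 = 78
  … (7 splits in total)
  {#101, #102, #103} + {#104}: 48 + 14 = 62  ← best
Best: vehicle 1 Hub → #101 → #102 → #103 → Hub = 48; vehicle 2 Hub → #104 → Hub = 14; combined 62.

62 blocks — the smallest possible combined total.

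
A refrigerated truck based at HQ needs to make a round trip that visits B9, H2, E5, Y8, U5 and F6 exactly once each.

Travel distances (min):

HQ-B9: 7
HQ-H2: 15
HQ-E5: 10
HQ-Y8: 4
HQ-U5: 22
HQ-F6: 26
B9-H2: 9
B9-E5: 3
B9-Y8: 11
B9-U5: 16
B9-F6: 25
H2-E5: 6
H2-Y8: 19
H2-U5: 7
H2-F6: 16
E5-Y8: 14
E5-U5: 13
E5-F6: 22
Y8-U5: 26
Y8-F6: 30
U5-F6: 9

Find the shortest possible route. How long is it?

With 6 stops there are 6!/2 = 360 distinct round trips (a route and its reverse cost the same).
HQ → B9 → H2 → E5 → Y8 → U5 → F6 → HQ: 7+9+6+14+26+9+26 = 97
HQ → B9 → H2 → E5 → Y8 → F6 → U5 → HQ: 7+9+6+14+30+9+22 = 97
HQ → B9 → H2 → E5 → U5 → Y8 → F6 → HQ: 7+9+6+13+26+30+26 = 117
HQ → B9 → H2 → E5 → U5 → F6 → Y8 → HQ: 7+9+6+13+9+30+4 = 78
HQ → B9 → H2 → E5 → F6 → Y8 → U5 → HQ: 7+9+6+22+30+26+22 = 122
HQ → B9 → H2 → E5 → F6 → U5 → Y8 → HQ: 7+9+6+22+9+26+4 = 83
HQ → B9 → H2 → Y8 → E5 → U5 → F6 → HQ: 7+9+19+14+13+9+26 = 97
HQ → B9 → H2 → Y8 → E5 → F6 → U5 → HQ: 7+9+19+14+22+9+22 = 102
… (352 more)
HQ → B9 → E5 → H2 → U5 → F6 → Y8 → HQ: 7+3+6+7+9+30+4 = 66  ← best
The minimum is 66.
One optimal route: HQ → B9 → E5 → H2 → U5 → F6 → Y8 → HQ (or its reverse).

Minimum total distance: 66 min.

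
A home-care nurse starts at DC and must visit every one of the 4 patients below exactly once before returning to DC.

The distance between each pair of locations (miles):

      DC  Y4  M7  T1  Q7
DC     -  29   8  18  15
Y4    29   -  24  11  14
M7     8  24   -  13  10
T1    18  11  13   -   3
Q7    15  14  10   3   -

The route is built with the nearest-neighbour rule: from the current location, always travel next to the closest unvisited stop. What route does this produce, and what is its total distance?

From DC: distances to unvisited — M7=8, Q7=15, T1=18, Y4=29. Nearest is M7 (8).
From M7: distances to unvisited — Q7=10, T1=13, Y4=24. Nearest is Q7 (10).
From Q7: distances to unvisited — T1=3, Y4=14. Nearest is T1 (3).
From T1: distances to unvisited — Y4=11. Nearest is Y4 (11).
Return Y4→DC: 29.
Total = 8 + 10 + 3 + 11 + 29 = 61.

Total distance 61 miles via the nearest-neighbour route DC → M7 → Q7 → T1 → Y4 → DC.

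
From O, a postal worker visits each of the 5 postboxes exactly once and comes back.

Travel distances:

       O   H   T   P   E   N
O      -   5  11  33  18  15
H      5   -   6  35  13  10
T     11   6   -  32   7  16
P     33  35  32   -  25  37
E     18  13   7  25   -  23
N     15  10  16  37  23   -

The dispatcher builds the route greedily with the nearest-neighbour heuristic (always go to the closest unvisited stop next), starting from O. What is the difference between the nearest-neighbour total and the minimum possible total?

From O: H=5, T=11, N=15, E=18, P=33 → choose H (5).
From H: T=6, N=10, E=13, P=35 → choose T (6).
From T: E=7, N=16, P=32 → choose E (7).
From E: N=23, P=25 → choose N (23).
From N: P=37 → choose P (37).
NN route O → H → T → E → N → P → O costs 111.
Optimal: O → H → T → E → P → N → O costs 95 (by enumerating all 60 distinct tours).
Excess = 111 − 95 = 16.

16 longer than the optimal tour.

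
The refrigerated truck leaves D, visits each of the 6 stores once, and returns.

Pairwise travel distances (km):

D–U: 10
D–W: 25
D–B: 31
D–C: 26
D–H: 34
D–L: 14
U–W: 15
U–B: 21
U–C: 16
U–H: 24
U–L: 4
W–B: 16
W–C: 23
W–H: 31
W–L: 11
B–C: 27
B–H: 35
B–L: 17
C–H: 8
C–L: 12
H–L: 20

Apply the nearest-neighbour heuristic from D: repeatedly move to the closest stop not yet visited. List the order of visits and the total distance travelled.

From D: distances to unvisited — U=10, L=14, W=25, C=26, B=31, H=34. Nearest is U (10).
From U: distances to unvisited — L=4, W=15, C=16, B=21, H=24. Nearest is L (4).
From L: distances to unvisited — W=11, C=12, B=17, H=20. Nearest is W (11).
From W: distances to unvisited — B=16, C=23, H=31. Nearest is B (16).
From B: distances to unvisited — C=27, H=35. Nearest is C (27).
From C: distances to unvisited — H=8. Nearest is H (8).
Return H→D: 34.
Total = 10 + 4 + 11 + 16 + 27 + 8 + 34 = 110.

Nearest-neighbour total = 110 km; route D → U → L → W → B → C → H → D.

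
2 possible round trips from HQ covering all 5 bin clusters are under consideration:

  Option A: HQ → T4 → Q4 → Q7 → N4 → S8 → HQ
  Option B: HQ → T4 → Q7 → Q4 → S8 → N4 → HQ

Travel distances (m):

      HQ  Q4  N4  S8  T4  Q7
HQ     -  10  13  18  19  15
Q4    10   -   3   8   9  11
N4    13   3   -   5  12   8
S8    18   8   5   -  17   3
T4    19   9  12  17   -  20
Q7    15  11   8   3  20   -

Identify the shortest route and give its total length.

Shortest is Option A, total 70 m.

Option A: 19 + 9 + 11 + 8 + 5 + 18 = 70
Option B: 19 + 20 + 11 + 8 + 5 + 13 = 76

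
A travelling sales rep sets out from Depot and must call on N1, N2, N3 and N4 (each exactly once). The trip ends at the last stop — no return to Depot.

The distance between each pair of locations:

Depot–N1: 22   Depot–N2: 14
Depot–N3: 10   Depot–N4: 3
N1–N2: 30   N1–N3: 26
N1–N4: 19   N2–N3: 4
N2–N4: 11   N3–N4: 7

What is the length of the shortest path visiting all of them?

There are 4! = 24 possible orderings.
Depot - N1 - N2 - N3 - N4: 22+30+4+7 = 63
Depot - N1 - N2 - N4 - N3: 22+30+11+7 = 70
Depot - N1 - N3 - N2 - N4: 22+26+4+11 = 63
Depot - N1 - N3 - N4 - N2: 22+26+7+11 = 66
Depot - N1 - N4 - N2 - N3: 22+19+11+4 = 56
Depot - N1 - N4 - N3 - N2: 22+19+7+4 = 52
Depot - N2 - N1 - N3 - N4: 14+30+26+7 = 77
Depot - N2 - N1 - N4 - N3: 14+30+19+7 = 70
Depot - N2 - N3 - N1 - N4: 14+4+26+19 = 63
Depot - N2 - N3 - N4 - N1: 14+4+7+19 = 44
Depot - N2 - N4 - N1 - N3: 14+11+19+26 = 70
Depot - N2 - N4 - N3 - N1: 14+11+7+26 = 58
Depot - N3 - N1 - N2 - N4: 10+26+30+11 = 77
Depot - N3 - N1 - N4 - N2: 10+26+19+11 = 66
… (10 more)
The minimum is 44.
One shortest path: Depot → N2 → N3 → N4 → N1.

44 — the minimum one-way total.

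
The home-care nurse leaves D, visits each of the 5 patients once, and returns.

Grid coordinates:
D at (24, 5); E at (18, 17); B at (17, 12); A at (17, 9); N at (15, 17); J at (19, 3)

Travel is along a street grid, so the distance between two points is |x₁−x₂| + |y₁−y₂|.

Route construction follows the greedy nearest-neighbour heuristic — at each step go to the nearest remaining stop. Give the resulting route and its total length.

48 along D → J → A → B → E → N → D.

D → [J:7 / A:11 / B:14 / E:18 / N:21] → J (7)
J → [A:8 / B:11 / E:15 / N:18] → A (8)
A → [B:3 / E:9 / N:10] → B (3)
B → [E:6 / N:7] → E (6)
E → [N:3] → N (3)
Return N→D: 21.
Total = 7 + 8 + 3 + 6 + 3 + 21 = 48.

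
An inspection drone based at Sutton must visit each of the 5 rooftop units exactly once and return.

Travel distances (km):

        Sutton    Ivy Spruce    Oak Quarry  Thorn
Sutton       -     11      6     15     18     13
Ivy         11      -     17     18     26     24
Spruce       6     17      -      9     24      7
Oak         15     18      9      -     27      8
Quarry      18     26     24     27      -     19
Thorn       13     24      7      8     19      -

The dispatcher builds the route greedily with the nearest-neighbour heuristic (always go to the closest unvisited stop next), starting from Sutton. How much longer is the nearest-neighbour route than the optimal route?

Excess over optimum: 4 km.

From Sutton: Spruce=6, Ivy=11, Thorn=13, Oak=15, Quarry=18 → choose Spruce (6).
From Spruce: Thorn=7, Oak=9, Ivy=17, Quarry=24 → choose Thorn (7).
From Thorn: Oak=8, Quarry=19, Ivy=24 → choose Oak (8).
From Oak: Ivy=18, Quarry=27 → choose Ivy (18).
From Ivy: Quarry=26 → choose Quarry (26).
NN route Sutton → Spruce → Thorn → Oak → Ivy → Quarry → Sutton costs 83.
Optimal: Sutton → Ivy → Quarry → Thorn → Oak → Spruce → Sutton costs 79 (by enumerating all 60 distinct tours).
Excess = 83 − 79 = 4.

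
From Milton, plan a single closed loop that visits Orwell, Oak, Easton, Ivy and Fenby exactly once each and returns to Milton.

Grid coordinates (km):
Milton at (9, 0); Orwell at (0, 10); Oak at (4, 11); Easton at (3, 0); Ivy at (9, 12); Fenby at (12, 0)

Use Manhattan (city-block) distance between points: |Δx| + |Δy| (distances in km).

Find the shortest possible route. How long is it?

There are 60 distinct closed tours to check (reversals are equivalent).
Milton-Orwell-Oak-Easton-Ivy-Fenby-Milton: 19+5+12+18+15+3 = 72
Milton-Orwell-Oak-Easton-Fenby-Ivy-Milton: 19+5+12+9+15+12 = 72
Milton-Orwell-Oak-Ivy-Easton-Fenby-Milton: 19+5+6+18+9+3 = 60
Milton-Orwell-Oak-Ivy-Fenby-Easton-Milton: 19+5+6+15+9+6 = 60
Milton-Orwell-Oak-Fenby-Easton-Ivy-Milton: 19+5+19+9+18+12 = 82
Milton-Orwell-Oak-Fenby-Ivy-Easton-Milton: 19+5+19+15+18+6 = 82
Milton-Orwell-Easton-Oak-Ivy-Fenby-Milton: 19+13+12+6+15+3 = 68
Milton-Orwell-Easton-Oak-Fenby-Ivy-Milton: 19+13+12+19+15+12 = 90
Milton-Orwell-Easton-Ivy-Oak-Fenby-Milton: 19+13+18+6+19+3 = 78
Milton-Orwell-Easton-Ivy-Fenby-Oak-Milton: 19+13+18+15+19+16 = 100
Milton-Orwell-Easton-Fenby-Oak-Ivy-Milton: 19+13+9+19+6+12 = 78
Milton-Orwell-Easton-Fenby-Ivy-Oak-Milton: 19+13+9+15+6+16 = 78
Milton-Orwell-Ivy-Oak-Easton-Fenby-Milton: 19+11+6+12+9+3 = 60
Milton-Orwell-Ivy-Oak-Fenby-Easton-Milton: 19+11+6+19+9+6 = 70
… (46 more)
Milton-Easton-Orwell-Oak-Ivy-Fenby-Milton: 6+13+5+6+15+3 = 48  ← best
The minimum is 48.
One optimal route: Milton → Easton → Orwell → Oak → Ivy → Fenby → Milton (or its reverse).

48 km — the shortest possible round trip.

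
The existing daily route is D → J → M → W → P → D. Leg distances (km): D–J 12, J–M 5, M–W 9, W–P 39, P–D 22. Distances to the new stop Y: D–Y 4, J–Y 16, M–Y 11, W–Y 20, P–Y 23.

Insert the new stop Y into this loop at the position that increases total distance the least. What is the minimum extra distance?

Insertion cost between consecutive stops i–j is d(i,Y) + d(Y,j) − d(i,j):
  between D and J: 4 + 16 − 12 = 8
  between J and M: 16 + 11 − 5 = 22
  between M and W: 11 + 20 − 9 = 22
  between W and P: 20 + 23 − 39 = 4
  between P and D: 23 + 4 − 22 = 5
Cheapest insertion is between W and P, adding 4.
New total = 87 + 4 = 91.

Minimum extra distance: 4 km, inserting Y between W and P.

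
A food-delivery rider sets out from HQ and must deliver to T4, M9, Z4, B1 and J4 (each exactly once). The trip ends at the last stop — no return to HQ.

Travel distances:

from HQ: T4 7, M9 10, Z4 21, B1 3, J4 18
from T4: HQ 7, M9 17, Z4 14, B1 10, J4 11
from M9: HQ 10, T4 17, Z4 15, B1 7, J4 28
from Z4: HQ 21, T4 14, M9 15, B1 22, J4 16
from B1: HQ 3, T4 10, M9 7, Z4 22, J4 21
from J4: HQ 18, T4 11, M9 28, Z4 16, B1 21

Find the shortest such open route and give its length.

There are 5! = 120 possible orderings.
HQ→T4→M9→Z4→B1→J4: 7+17+15+22+21 = 82
HQ→T4→M9→Z4→J4→B1: 7+17+15+16+21 = 76
HQ→T4→M9→B1→Z4→J4: 7+17+7+22+16 = 69
HQ→T4→M9→B1→J4→Z4: 7+17+7+21+16 = 68
HQ→T4→M9→J4→Z4→B1: 7+17+28+16+22 = 90
HQ→T4→M9→J4→B1→Z4: 7+17+28+21+22 = 95
HQ→T4→Z4→M9→B1→J4: 7+14+15+7+21 = 64
HQ→T4→Z4→M9→J4→B1: 7+14+15+28+21 = 85
HQ→T4→Z4→B1→M9→J4: 7+14+22+7+28 = 78
HQ→T4→Z4→B1→J4→M9: 7+14+22+21+28 = 92
HQ→T4→Z4→J4→M9→B1: 7+14+16+28+7 = 72
HQ→T4→Z4→J4→B1→M9: 7+14+16+21+7 = 65
HQ→T4→B1→M9→Z4→J4: 7+10+7+15+16 = 55
HQ→T4→B1→M9→J4→Z4: 7+10+7+28+16 = 68
… (106 more)
HQ→B1→M9→Z4→T4→J4: 3+7+15+14+11 = 50  ← best
The minimum is 50.
One shortest path: HQ → B1 → M9 → Z4 → T4 → J4.

Shortest open route: 50.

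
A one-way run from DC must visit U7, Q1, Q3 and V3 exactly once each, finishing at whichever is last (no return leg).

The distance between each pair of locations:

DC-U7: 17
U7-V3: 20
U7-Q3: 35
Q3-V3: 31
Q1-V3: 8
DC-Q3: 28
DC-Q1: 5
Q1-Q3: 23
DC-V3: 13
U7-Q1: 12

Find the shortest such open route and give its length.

There are 4! = 24 possible orderings.
DC → U7 → Q1 → Q3 → V3: 17+12+23+31 = 83
DC → U7 → Q1 → V3 → Q3: 17+12+8+31 = 68
DC → U7 → Q3 → Q1 → V3: 17+35+23+8 = 83
DC → U7 → Q3 → V3 → Q1: 17+35+31+8 = 91
DC → U7 → V3 → Q1 → Q3: 17+20+8+23 = 68
DC → U7 → V3 → Q3 → Q1: 17+20+31+23 = 91
DC → Q1 → U7 → Q3 → V3: 5+12+35+31 = 83
DC → Q1 → U7 → V3 → Q3: 5+12+20+31 = 68
DC → Q1 → Q3 → U7 → V3: 5+23+35+20 = 83
DC → Q1 → Q3 → V3 → U7: 5+23+31+20 = 79
DC → Q1 → V3 → U7 → Q3: 5+8+20+35 = 68
DC → Q1 → V3 → Q3 → U7: 5+8+31+35 = 79
DC → Q3 → U7 → Q1 → V3: 28+35+12+8 = 83
DC → Q3 → U7 → V3 → Q1: 28+35+20+8 = 91
… (10 more)
The minimum is 68.
One shortest path: DC → U7 → Q1 → V3 → Q3.

Shortest open route: 68.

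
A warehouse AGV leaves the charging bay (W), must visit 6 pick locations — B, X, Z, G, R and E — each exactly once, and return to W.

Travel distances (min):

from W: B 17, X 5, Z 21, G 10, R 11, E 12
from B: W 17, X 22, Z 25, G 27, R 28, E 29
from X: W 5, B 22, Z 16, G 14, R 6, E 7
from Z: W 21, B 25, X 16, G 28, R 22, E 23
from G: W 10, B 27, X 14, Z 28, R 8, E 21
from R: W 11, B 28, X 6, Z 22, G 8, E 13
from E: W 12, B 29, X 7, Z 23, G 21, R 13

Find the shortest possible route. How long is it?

W → B → X → Z → G → R → E → W: 17+22+16+28+8+13+12 = 116
W → B → X → Z → G → E → R → W: 17+22+16+28+21+13+11 = 128
W → B → X → Z → R → G → E → W: 17+22+16+22+8+21+12 = 118
W → B → X → Z → R → E → G → W: 17+22+16+22+13+21+10 = 121
W → B → X → Z → E → G → R → W: 17+22+16+23+21+8+11 = 118
W → B → X → Z → E → R → G → W: 17+22+16+23+13+8+10 = 109
W → B → X → G → Z → R → E → W: 17+22+14+28+22+13+12 = 128
W → B → X → G → Z → E → R → W: 17+22+14+28+23+13+11 = 128
… (352 more)
W → B → Z → X → E → R → G → W: 17+25+16+7+13+8+10 = 96  ← best
The minimum is 96.
One optimal route: W → B → Z → X → E → R → G → W (or its reverse).

Minimum total distance: 96 min.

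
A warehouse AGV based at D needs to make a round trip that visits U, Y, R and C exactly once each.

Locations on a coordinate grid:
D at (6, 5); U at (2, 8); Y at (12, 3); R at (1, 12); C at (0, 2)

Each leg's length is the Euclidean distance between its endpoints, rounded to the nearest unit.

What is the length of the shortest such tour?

With 4 stops there are 4!/2 = 12 distinct round trips (a route and its reverse cost the same).
D - U - Y - R - C - D: 5+11+14+10+7 = 47
D - U - Y - C - R - D: 5+11+12+10+9 = 47
D - U - R - Y - C - D: 5+4+14+12+7 = 42
D - U - R - C - Y - D: 5+4+10+12+6 = 37
D - U - C - Y - R - D: 5+6+12+14+9 = 46
D - U - C - R - Y - D: 5+6+10+14+6 = 41
D - Y - U - R - C - D: 6+11+4+10+7 = 38
D - Y - U - C - R - D: 6+11+6+10+9 = 42
D - Y - R - U - C - D: 6+14+4+6+7 = 37
D - Y - C - U - R - D: 6+12+6+4+9 = 37
D - R - U - Y - C - D: 9+4+11+12+7 = 43
D - R - Y - U - C - D: 9+14+11+6+7 = 47
The minimum is 37.
One optimal route: D → U → R → C → Y → D (or its reverse).

Shortest round trip = 37.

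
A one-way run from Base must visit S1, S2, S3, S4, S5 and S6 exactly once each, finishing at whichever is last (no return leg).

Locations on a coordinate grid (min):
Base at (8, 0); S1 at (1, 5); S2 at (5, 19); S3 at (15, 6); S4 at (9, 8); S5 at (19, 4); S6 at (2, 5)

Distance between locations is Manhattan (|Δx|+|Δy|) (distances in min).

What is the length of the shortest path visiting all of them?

There are 6! = 720 possible orderings.
Base → S1 → S2 → S3 → S4 → S5 → S6: 12+18+23+8+14+18 = 93
Base → S1 → S2 → S3 → S4 → S6 → S5: 12+18+23+8+10+18 = 89
Base → S1 → S2 → S3 → S5 → S4 → S6: 12+18+23+6+14+10 = 83
Base → S1 → S2 → S3 → S5 → S6 → S4: 12+18+23+6+18+10 = 87
Base → S1 → S2 → S3 → S6 → S4 → S5: 12+18+23+14+10+14 = 91
Base → S1 → S2 → S3 → S6 → S5 → S4: 12+18+23+14+18+14 = 99
Base → S1 → S2 → S4 → S3 → S5 → S6: 12+18+15+8+6+18 = 77
Base → S1 → S2 → S4 → S3 → S6 → S5: 12+18+15+8+14+18 = 85
… (712 more)
Base → S5 → S3 → S4 → S1 → S6 → S2: 15+6+8+11+1+17 = 58  ← best
The minimum is 58.
One shortest path: Base → S5 → S3 → S4 → S1 → S6 → S2.

Minimum one-way distance = 58 min.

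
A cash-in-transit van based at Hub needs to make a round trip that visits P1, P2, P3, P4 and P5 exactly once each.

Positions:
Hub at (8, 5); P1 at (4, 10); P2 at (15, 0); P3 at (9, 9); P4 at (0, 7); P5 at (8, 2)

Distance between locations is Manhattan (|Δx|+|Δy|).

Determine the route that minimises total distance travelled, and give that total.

Shortest round trip = 50.

There are 60 distinct closed tours to check (reversals are equivalent).
Hub → P1 → P2 → P3 → P4 → P5 → Hub: 9+21+15+11+13+3 = 72
Hub → P1 → P2 → P3 → P5 → P4 → Hub: 9+21+15+8+13+10 = 76
Hub → P1 → P2 → P4 → P3 → P5 → Hub: 9+21+22+11+8+3 = 74
Hub → P1 → P2 → P4 → P5 → P3 → Hub: 9+21+22+13+8+5 = 78
Hub → P1 → P2 → P5 → P3 → P4 → Hub: 9+21+9+8+11+10 = 68
Hub → P1 → P2 → P5 → P4 → P3 → Hub: 9+21+9+13+11+5 = 68
Hub → P1 → P3 → P2 → P4 → P5 → Hub: 9+6+15+22+13+3 = 68
Hub → P1 → P3 → P2 → P5 → P4 → Hub: 9+6+15+9+13+10 = 62
Hub → P1 → P3 → P4 → P2 → P5 → Hub: 9+6+11+22+9+3 = 60
Hub → P1 → P3 → P4 → P5 → P2 → Hub: 9+6+11+13+9+12 = 60
Hub → P1 → P3 → P5 → P2 → P4 → Hub: 9+6+8+9+22+10 = 64
Hub → P1 → P3 → P5 → P4 → P2 → Hub: 9+6+8+13+22+12 = 70
Hub → P1 → P4 → P2 → P3 → P5 → Hub: 9+7+22+15+8+3 = 64
Hub → P1 → P4 → P2 → P5 → P3 → Hub: 9+7+22+9+8+5 = 60
… (46 more)
Hub → P4 → P1 → P3 → P2 → P5 → Hub: 10+7+6+15+9+3 = 50  ← best
The minimum is 50.
One optimal route: Hub → P4 → P1 → P3 → P2 → P5 → Hub (or its reverse).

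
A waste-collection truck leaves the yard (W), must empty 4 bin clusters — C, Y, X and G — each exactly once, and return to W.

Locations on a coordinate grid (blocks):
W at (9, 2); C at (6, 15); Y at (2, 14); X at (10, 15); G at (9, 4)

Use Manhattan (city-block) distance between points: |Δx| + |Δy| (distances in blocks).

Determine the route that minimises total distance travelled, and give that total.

Minimum total distance: 42 blocks.

With 4 stops there are 4!/2 = 12 distinct round trips (a route and its reverse cost the same).
W → C → Y → X → G → W: 16+5+9+12+2 = 44
W → C → Y → G → X → W: 16+5+17+12+14 = 64
W → C → X → Y → G → W: 16+4+9+17+2 = 48
W → C → X → G → Y → W: 16+4+12+17+19 = 68
W → C → G → Y → X → W: 16+14+17+9+14 = 70
W → C → G → X → Y → W: 16+14+12+9+19 = 70
W → Y → C → X → G → W: 19+5+4+12+2 = 42
W → Y → C → G → X → W: 19+5+14+12+14 = 64
W → Y → X → C → G → W: 19+9+4+14+2 = 48
W → Y → G → C → X → W: 19+17+14+4+14 = 68
W → X → C → Y → G → W: 14+4+5+17+2 = 42
W → X → Y → C → G → W: 14+9+5+14+2 = 44
The minimum is 42.
One optimal route: W → Y → C → X → G → W (or its reverse).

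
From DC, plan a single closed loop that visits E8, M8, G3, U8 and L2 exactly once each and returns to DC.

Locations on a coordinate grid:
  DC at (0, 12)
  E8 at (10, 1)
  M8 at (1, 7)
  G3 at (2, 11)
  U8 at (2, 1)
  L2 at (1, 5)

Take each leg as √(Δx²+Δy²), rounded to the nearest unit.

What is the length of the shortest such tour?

There are 60 distinct closed tours to check (reversals are equivalent).
DC - E8 - M8 - G3 - U8 - L2 - DC: 15+11+4+10+4+7 = 51
DC - E8 - M8 - G3 - L2 - U8 - DC: 15+11+4+6+4+11 = 51
DC - E8 - M8 - U8 - G3 - L2 - DC: 15+11+6+10+6+7 = 55
DC - E8 - M8 - U8 - L2 - G3 - DC: 15+11+6+4+6+2 = 44
DC - E8 - M8 - L2 - G3 - U8 - DC: 15+11+2+6+10+11 = 55
DC - E8 - M8 - L2 - U8 - G3 - DC: 15+11+2+4+10+2 = 44
DC - E8 - G3 - M8 - U8 - L2 - DC: 15+13+4+6+4+7 = 49
DC - E8 - G3 - M8 - L2 - U8 - DC: 15+13+4+2+4+11 = 49
DC - E8 - G3 - U8 - M8 - L2 - DC: 15+13+10+6+2+7 = 53
DC - E8 - G3 - U8 - L2 - M8 - DC: 15+13+10+4+2+5 = 49
DC - E8 - G3 - L2 - M8 - U8 - DC: 15+13+6+2+6+11 = 53
DC - E8 - G3 - L2 - U8 - M8 - DC: 15+13+6+4+6+5 = 49
DC - E8 - U8 - M8 - G3 - L2 - DC: 15+8+6+4+6+7 = 46
DC - E8 - U8 - M8 - L2 - G3 - DC: 15+8+6+2+6+2 = 39
… (46 more)
DC - M8 - L2 - U8 - E8 - G3 - DC: 5+2+4+8+13+2 = 34  ← best
The minimum is 34.
One optimal route: DC → M8 → L2 → U8 → E8 → G3 → DC (or its reverse).

34 — the shortest possible round trip.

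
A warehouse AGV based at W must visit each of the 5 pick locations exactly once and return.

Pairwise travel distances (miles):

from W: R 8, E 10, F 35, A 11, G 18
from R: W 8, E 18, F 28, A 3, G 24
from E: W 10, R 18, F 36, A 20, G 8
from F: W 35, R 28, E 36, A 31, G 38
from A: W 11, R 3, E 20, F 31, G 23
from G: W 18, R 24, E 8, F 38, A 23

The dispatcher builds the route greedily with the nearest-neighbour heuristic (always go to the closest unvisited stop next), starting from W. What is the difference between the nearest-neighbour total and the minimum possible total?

From W: R=8, E=10, A=11, G=18, F=35 → choose R (8).
From R: A=3, E=18, G=24, F=28 → choose A (3).
From A: E=20, G=23, F=31 → choose E (20).
From E: G=8, F=36 → choose G (8).
From G: F=38 → choose F (38).
NN route W → R → A → E → G → F → W costs 112.
Optimal: W → R → A → F → G → E → W costs 98 (by enumerating all 60 distinct tours).
Excess = 112 − 98 = 14.

The nearest-neighbour route is 14 miles longer than optimal.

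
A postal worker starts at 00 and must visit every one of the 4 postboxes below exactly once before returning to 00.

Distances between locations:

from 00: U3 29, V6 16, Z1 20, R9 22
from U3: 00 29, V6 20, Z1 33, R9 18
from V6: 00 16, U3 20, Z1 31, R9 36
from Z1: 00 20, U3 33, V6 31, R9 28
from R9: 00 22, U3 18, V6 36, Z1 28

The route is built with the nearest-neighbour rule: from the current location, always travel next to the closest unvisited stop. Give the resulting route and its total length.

00 → [V6:16 / Z1:20 / R9:22 / U3:29] → V6 (16)
V6 → [U3:20 / Z1:31 / R9:36] → U3 (20)
U3 → [R9:18 / Z1:33] → R9 (18)
R9 → [Z1:28] → Z1 (28)
Return Z1→00: 20.
Total = 16 + 20 + 18 + 28 + 20 = 102.

Total distance 102 via the nearest-neighbour route 00 → V6 → U3 → R9 → Z1 → 00.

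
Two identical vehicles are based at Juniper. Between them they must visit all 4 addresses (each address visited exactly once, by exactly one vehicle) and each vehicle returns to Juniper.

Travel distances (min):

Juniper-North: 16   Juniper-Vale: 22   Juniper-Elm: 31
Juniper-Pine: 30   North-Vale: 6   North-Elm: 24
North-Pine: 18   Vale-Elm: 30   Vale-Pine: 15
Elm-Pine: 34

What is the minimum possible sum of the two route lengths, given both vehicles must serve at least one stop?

Minimum combined distance: 129 min.

Check every non-empty split of the stops between the two vehicles; for each half take its own optimal tour:
  {North} + {Vale, Elm, Pine}: 32 + 102 = 134
  {Vale} + {North, Elm, Pine}: 44 + 99 = 143
  {North, Vale} + {Elm, Pine}: 44 + 95 = 139
  {Elm} + {North, Vale, Pine}: 62 + 67 = 129
  {North, Elm} + {Vale, Pine}: 71 + 67 = 138
  {Vale, Elm} + {North, Pine}: 83 + 64 = 147
  … (7 splits in total)
Best: vehicle 1 Juniper → Elm → Juniper = 62; vehicle 2 Juniper → North → Vale → Pine → Juniper = 67; combined 129.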